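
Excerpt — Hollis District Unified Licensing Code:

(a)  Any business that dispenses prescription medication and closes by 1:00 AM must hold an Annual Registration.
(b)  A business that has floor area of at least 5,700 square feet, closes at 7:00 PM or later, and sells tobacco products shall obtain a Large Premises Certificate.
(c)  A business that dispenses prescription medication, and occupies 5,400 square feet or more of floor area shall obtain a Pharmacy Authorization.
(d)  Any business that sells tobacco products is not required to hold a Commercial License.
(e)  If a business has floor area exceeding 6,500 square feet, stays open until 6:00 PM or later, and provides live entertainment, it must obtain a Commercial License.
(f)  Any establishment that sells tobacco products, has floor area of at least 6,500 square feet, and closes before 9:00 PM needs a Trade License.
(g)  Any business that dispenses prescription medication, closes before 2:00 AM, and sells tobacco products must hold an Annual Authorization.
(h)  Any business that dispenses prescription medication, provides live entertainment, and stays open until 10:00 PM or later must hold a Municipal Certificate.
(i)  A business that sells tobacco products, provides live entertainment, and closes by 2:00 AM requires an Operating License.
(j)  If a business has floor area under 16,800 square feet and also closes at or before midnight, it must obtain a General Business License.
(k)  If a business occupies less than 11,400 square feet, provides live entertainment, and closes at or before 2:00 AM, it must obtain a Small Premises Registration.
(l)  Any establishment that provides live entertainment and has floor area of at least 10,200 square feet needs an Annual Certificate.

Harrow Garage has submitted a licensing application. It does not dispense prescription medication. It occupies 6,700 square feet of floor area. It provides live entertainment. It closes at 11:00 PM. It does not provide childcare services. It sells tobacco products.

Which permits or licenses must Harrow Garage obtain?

General Business License, Large Premises Certificate, Operating License, Small Premises Registration

(a) does not dispense prescription medication; closes 11:00 PM, at/before 1:00 AM → Annual Registration not required.
(b) floor area 6,700 square feet ≥ 5,700 square feet; closes 11:00 PM, after 7:00 PM; sells tobacco products → Large Premises Certificate required.
(c) does not dispense prescription medication; floor area 6,700 square feet ≥ 5,400 square feet → Pharmacy Authorization not required.
(d) sells tobacco products → exempt from Commercial License.
(e) floor area 6,700 square feet > 6,500 square feet; closes 11:00 PM, after 6:00 PM; provides live entertainment → Commercial License required.
(f) sells tobacco products; floor area 6,700 square feet ≥ 6,500 square feet; closes 11:00 PM, after 9:00 PM → Trade License not required.
(g) does not dispense prescription medication; closes 11:00 PM, at/before 2:00 AM; sells tobacco products → Annual Authorization not required.
(h) does not dispense prescription medication; provides live entertainment; closes 11:00 PM, after 10:00 PM → Municipal Certificate not required.
(i) sells tobacco products; provides live entertainment; closes 11:00 PM, at/before 2:00 AM → Operating License required.
(j) floor area 6,700 square feet < 16,800 square feet; closes 11:00 PM, at/before midnight → General Business License required.
(k) floor area 6,700 square feet < 11,400 square feet; provides live entertainment; closes 11:00 PM, at/before 2:00 AM → Small Premises Registration required.
(l) provides live entertainment; floor area 6,700 square feet < 10,200 square feet → Annual Certificate not required.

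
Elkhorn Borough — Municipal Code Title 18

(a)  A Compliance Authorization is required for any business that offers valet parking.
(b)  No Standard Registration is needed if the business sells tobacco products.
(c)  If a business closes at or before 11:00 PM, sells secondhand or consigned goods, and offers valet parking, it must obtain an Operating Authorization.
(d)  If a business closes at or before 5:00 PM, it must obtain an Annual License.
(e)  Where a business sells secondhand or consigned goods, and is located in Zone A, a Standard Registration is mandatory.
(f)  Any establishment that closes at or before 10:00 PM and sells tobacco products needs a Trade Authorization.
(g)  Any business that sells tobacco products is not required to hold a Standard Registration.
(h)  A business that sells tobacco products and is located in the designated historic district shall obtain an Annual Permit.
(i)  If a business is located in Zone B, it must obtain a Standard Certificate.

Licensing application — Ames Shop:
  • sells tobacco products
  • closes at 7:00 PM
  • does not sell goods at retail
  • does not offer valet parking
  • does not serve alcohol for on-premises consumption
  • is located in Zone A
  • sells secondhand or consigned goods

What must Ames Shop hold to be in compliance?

(a) does not offer valet parking → Compliance Authorization not required.
(b) sells tobacco products → exempt from Standard Registration.
(c) closes 7:00 PM, at/before 11:00 PM; sells secondhand or consigned goods; does not offer valet parking → Operating Authorization not required.
(d) closes 7:00 PM, after 5:00 PM → Annual License not required.
(e) sells secondhand or consigned goods; is located in Zone A → Standard Registration required.
(f) closes 7:00 PM, at/before 10:00 PM; sells tobacco products → Trade Authorization required.
(g) sells tobacco products → exempt from Standard Registration.
(h) sells tobacco products; is located in Zone A (not: is located in the designated historic district) → Annual Permit not required.
(i) is located in Zone A (not: is located in Zone B) → Standard Certificate not required.

Trade Authorization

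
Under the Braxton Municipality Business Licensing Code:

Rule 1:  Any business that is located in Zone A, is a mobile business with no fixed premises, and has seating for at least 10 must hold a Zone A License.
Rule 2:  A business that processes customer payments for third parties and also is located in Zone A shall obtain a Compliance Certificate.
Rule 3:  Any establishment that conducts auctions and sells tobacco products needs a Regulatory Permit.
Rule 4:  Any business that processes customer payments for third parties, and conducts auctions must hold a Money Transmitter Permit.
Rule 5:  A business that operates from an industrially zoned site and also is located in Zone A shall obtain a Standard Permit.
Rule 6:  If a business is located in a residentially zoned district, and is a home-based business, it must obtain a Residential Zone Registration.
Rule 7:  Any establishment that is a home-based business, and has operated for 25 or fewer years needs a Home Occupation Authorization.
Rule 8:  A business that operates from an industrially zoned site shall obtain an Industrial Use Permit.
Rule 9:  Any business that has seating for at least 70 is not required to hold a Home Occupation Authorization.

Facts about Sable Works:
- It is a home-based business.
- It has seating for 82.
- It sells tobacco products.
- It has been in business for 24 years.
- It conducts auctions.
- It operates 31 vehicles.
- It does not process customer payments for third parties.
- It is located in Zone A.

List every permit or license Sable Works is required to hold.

Rule 1: is located in Zone A; is a home-based business (not: is a mobile business with no fixed premises); seating 82 ≥ 10 → Zone A License not required.
Rule 2: does not process customer payments for third parties; is located in Zone A → Compliance Certificate not required.
Rule 3: conducts auctions; sells tobacco products → Regulatory Permit required.
Rule 4: does not process customer payments for third parties; conducts auctions → Money Transmitter Permit not required.
Rule 5: is a home-based business (not: operates from an industrially zoned site); is located in Zone A → Standard Permit not required.
Rule 6: is located in Zone A (not: is located in a residentially zoned district); is a home-based business → Residential Zone Registration not required.
Rule 7: is a home-based business; years in business 24 ≤ 25 → Home Occupation Authorization required.
Rule 8: is a home-based business (not: operates from an industrially zoned site) → Industrial Use Permit not required.
Rule 9: seating 82 ≥ 70 → exempt from Home Occupation Authorization.

Regulatory Permit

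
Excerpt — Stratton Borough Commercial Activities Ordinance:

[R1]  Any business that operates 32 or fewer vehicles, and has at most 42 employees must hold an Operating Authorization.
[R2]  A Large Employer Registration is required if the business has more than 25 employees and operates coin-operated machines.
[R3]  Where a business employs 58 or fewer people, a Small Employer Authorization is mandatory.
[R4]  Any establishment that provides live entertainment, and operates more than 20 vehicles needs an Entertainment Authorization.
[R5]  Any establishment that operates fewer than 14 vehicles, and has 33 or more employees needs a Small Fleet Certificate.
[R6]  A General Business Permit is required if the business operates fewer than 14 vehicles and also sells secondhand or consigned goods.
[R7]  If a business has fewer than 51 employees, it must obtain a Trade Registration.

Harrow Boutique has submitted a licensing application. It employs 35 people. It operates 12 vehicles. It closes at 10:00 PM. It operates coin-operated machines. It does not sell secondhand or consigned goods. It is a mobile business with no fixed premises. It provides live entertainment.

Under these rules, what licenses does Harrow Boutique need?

Large Employer Registration, Operating Authorization, Small Employer Authorization, Small Fleet Certificate, Trade Registration

[R1] vehicles 12 ≤ 32; employees 35 ≤ 42 → Operating Authorization required.
[R2] employees 35 > 25; operates coin-operated machines → Large Employer Registration required.
[R3] employees 35 ≤ 58 → Small Employer Authorization required.
[R4] provides live entertainment; vehicles 12 ≤ 20 → Entertainment Authorization not required.
[R5] vehicles 12 < 14; employees 35 ≥ 33 → Small Fleet Certificate required.
[R6] vehicles 12 < 14; does not sell secondhand or consigned goods → General Business Permit not required.
[R7] employees 35 < 51 → Trade Registration required.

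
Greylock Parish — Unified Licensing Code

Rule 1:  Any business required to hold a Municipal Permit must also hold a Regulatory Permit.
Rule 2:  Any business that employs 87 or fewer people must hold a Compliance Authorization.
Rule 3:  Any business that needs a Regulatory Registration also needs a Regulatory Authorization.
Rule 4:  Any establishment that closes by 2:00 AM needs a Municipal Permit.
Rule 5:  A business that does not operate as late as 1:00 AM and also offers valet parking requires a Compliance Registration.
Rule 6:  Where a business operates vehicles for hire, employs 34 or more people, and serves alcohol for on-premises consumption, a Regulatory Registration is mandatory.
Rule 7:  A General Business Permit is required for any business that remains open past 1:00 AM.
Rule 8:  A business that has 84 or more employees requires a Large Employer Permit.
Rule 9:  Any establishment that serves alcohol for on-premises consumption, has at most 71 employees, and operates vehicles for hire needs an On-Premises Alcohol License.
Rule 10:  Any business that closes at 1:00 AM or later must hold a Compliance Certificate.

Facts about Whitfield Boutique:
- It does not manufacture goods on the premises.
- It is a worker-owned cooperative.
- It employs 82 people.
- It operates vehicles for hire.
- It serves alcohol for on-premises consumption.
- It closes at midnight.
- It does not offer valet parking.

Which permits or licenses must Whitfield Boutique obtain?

Compliance Authorization, Municipal Permit, Regulatory Authorization, Regulatory Permit, Regulatory Registration

Rule 1: Municipal Permit is required → Regulatory Permit also required.
Rule 2: employees 82 ≤ 87 → Compliance Authorization required.
Rule 3: Regulatory Registration is required → Regulatory Authorization also required.
Rule 4: closes midnight, at/before 2:00 AM → Municipal Permit required.
Rule 5: closes midnight, at/before 1:00 AM; does not offer valet parking → Compliance Registration not required.
Rule 6: operates vehicles for hire; employees 82 ≥ 34; serves alcohol for on-premises consumption → Regulatory Registration required.
Rule 7: closes midnight, at/before 1:00 AM → General Business Permit not required.
Rule 8: employees 82 < 84 → Large Employer Permit not required.
Rule 9: serves alcohol for on-premises consumption; employees 82 > 71; operates vehicles for hire → On-Premises Alcohol License not required.
Rule 10: closes midnight, at/before 1:00 AM → Compliance Certificate not required.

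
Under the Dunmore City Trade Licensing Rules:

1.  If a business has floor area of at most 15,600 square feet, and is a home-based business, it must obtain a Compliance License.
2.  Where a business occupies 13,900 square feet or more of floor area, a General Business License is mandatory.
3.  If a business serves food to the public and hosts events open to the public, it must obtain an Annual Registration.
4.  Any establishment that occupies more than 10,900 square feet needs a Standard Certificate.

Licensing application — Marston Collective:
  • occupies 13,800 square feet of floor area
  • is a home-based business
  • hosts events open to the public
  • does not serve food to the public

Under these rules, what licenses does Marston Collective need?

Compliance License, Standard Certificate

1. floor area 13,800 square feet ≤ 15,600 square feet; is a home-based business → Compliance License required.
2. floor area 13,800 square feet < 13,900 square feet → General Business License not required.
3. does not serve food to the public; hosts events open to the public → Annual Registration not required.
4. floor area 13,800 square feet > 10,900 square feet → Standard Certificate required.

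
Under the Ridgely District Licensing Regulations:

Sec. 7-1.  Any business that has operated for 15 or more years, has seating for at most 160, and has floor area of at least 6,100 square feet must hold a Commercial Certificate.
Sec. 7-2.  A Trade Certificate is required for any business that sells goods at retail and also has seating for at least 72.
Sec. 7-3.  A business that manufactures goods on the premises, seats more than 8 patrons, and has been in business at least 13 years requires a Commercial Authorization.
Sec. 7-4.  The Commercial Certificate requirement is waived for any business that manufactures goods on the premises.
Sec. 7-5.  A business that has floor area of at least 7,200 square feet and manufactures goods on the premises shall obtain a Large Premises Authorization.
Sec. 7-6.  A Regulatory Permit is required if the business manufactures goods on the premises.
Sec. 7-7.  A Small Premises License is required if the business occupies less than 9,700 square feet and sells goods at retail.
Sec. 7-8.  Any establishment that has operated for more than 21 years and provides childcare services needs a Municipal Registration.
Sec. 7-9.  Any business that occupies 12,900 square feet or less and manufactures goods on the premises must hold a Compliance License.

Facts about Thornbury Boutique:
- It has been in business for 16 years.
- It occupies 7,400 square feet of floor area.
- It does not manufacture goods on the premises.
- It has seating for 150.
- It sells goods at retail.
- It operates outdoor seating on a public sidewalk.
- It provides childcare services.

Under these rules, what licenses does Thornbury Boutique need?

Sec. 7-1. years in business 16 ≥ 15; seating 150 ≤ 160; floor area 7,400 square feet ≥ 6,100 square feet → Commercial Certificate required.
Sec. 7-2. sells goods at retail; seating 150 ≥ 72 → Trade Certificate required.
Sec. 7-3. does not manufacture goods on the premises; seating 150 > 8; years in business 16 ≥ 13 → Commercial Authorization not required.
Sec. 7-4. does not manufacture goods on the premises → Commercial Certificate exemption does not apply.
Sec. 7-5. floor area 7,400 square feet ≥ 7,200 square feet; does not manufacture goods on the premises → Large Premises Authorization not required.
Sec. 7-6. does not manufacture goods on the premises → Regulatory Permit not required.
Sec. 7-7. floor area 7,400 square feet < 9,700 square feet; sells goods at retail → Small Premises License required.
Sec. 7-8. years in business 16 ≤ 21; provides childcare services → Municipal Registration not required.
Sec. 7-9. floor area 7,400 square feet ≤ 12,900 square feet; does not manufacture goods on the premises → Compliance License not required.

Commercial Certificate, Small Premises License, Trade Certificate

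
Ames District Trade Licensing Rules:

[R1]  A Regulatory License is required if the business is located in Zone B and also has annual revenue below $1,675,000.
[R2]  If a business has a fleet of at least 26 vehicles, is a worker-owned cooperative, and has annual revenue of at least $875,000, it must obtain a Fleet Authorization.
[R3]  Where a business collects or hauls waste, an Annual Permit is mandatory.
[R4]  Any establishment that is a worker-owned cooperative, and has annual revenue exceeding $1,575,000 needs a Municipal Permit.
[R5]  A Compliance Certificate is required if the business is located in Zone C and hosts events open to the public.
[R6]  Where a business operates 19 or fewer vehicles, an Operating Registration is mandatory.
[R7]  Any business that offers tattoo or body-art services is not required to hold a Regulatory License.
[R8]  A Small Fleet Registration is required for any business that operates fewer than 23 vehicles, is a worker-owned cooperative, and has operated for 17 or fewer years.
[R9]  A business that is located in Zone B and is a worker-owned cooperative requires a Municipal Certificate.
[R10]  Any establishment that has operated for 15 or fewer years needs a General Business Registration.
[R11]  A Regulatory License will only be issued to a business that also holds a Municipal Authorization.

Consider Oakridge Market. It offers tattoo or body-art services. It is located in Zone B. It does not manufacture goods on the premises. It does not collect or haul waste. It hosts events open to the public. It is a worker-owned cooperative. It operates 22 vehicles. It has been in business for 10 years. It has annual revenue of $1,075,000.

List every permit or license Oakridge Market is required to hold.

General Business Registration, Municipal Certificate, Small Fleet Registration

[R1] is located in Zone B; revenue $1,075,000 < $1,675,000 → Regulatory License required.
[R2] vehicles 22 < 26; is a worker-owned cooperative; revenue $1,075,000 ≥ $875,000 → Fleet Authorization not required.
[R3] does not collect or haul waste → Annual Permit not required.
[R4] is a worker-owned cooperative; revenue $1,075,000 ≤ $1,575,000 → Municipal Permit not required.
[R5] is located in Zone B (not: is located in Zone C); hosts events open to the public → Compliance Certificate not required.
[R6] vehicles 22 > 19 → Operating Registration not required.
[R7] offers tattoo or body-art services → exempt from Regulatory License.
[R8] vehicles 22 < 23; is a worker-owned cooperative; years in business 10 ≤ 17 → Small Fleet Registration required.
[R9] is located in Zone B; is a worker-owned cooperative → Municipal Certificate required.
[R10] years in business 10 ≤ 15 → General Business Registration required.
[R11] Regulatory License is not required → no effect.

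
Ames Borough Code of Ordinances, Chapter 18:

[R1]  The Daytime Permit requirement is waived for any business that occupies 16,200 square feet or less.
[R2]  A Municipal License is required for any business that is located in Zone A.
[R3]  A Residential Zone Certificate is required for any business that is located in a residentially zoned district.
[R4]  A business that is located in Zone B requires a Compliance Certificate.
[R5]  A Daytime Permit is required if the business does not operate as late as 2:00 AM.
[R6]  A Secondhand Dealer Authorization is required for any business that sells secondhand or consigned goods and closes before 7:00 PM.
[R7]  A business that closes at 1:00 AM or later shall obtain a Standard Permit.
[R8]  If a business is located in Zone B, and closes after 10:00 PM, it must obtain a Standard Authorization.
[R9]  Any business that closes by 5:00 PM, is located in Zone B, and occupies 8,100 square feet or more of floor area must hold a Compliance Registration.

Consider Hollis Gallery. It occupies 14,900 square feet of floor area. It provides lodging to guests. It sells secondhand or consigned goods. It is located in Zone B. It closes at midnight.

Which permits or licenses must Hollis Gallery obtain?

[R1] floor area 14,900 square feet ≤ 16,200 square feet → exempt from Daytime Permit.
[R2] is located in Zone B (not: is located in Zone A) → Municipal License not required.
[R3] is located in Zone B (not: is located in a residentially zoned district) → Residential Zone Certificate not required.
[R4] is located in Zone B → Compliance Certificate required.
[R5] closes midnight, at/before 2:00 AM → Daytime Permit required.
[R6] sells secondhand or consigned goods; closes midnight, after 7:00 PM → Secondhand Dealer Authorization not required.
[R7] closes midnight, at/before 1:00 AM → Standard Permit not required.
[R8] is located in Zone B; closes midnight, after 10:00 PM → Standard Authorization required.
[R9] closes midnight, after 5:00 PM; is located in Zone B; floor area 14,900 square feet ≥ 8,100 square feet → Compliance Registration not required.

Compliance Certificate, Standard Authorization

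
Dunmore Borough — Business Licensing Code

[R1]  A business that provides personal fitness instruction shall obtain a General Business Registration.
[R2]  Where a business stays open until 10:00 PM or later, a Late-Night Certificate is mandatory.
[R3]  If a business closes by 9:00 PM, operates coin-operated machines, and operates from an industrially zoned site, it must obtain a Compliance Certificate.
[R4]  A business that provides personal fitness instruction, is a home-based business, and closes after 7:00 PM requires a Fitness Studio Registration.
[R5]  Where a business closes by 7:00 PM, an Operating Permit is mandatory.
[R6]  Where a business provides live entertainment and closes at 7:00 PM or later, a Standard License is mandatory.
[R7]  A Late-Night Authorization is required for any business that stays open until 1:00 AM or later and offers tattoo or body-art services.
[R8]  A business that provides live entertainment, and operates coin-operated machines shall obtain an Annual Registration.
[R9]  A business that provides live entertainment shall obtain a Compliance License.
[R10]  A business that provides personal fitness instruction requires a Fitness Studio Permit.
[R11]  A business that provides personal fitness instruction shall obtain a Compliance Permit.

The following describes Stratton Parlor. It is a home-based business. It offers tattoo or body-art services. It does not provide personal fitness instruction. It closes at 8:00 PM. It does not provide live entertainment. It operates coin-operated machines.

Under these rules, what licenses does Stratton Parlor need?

None

[R1] does not provide personal fitness instruction → General Business Registration not required.
[R2] closes 8:00 PM, at/before 10:00 PM → Late-Night Certificate not required.
[R3] closes 8:00 PM, at/before 9:00 PM; operates coin-operated machines; is a home-based business (not: operates from an industrially zoned site) → Compliance Certificate not required.
[R4] does not provide personal fitness instruction; is a home-based business; closes 8:00 PM, after 7:00 PM → Fitness Studio Registration not required.
[R5] closes 8:00 PM, after 7:00 PM → Operating Permit not required.
[R6] does not provide live entertainment; closes 8:00 PM, after 7:00 PM → Standard License not required.
[R7] closes 8:00 PM, at/before 1:00 AM; offers tattoo or body-art services → Late-Night Authorization not required.
[R8] does not provide live entertainment; operates coin-operated machines → Annual Registration not required.
[R9] does not provide live entertainment → Compliance License not required.
[R10] does not provide personal fitness instruction → Fitness Studio Permit not required.
[R11] does not provide personal fitness instruction → Compliance Permit not required.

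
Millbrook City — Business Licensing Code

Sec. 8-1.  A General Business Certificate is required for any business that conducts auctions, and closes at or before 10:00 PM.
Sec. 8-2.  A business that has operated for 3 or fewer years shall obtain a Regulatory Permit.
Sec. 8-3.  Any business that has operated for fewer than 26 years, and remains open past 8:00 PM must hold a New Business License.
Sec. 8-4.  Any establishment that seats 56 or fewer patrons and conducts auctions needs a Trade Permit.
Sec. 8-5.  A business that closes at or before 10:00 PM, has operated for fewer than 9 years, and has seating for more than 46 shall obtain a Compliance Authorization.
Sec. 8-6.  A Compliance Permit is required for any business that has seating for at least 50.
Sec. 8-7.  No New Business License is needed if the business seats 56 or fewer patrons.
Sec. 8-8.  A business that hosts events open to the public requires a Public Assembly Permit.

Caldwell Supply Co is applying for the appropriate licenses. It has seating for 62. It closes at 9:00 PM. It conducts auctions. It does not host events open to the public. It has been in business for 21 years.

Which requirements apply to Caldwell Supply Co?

Compliance Permit, General Business Certificate, New Business License

Sec. 8-1. conducts auctions; closes 9:00 PM, at/before 10:00 PM → General Business Certificate required.
Sec. 8-2. years in business 21 > 3 → Regulatory Permit not required.
Sec. 8-3. years in business 21 < 26; closes 9:00 PM, after 8:00 PM → New Business License required.
Sec. 8-4. seating 62 > 56; conducts auctions → Trade Permit not required.
Sec. 8-5. closes 9:00 PM, at/before 10:00 PM; years in business 21 ≥ 9; seating 62 > 46 → Compliance Authorization not required.
Sec. 8-6. seating 62 ≥ 50 → Compliance Permit required.
Sec. 8-7. seating 62 > 56 → New Business License exemption does not apply.
Sec. 8-8. does not host events open to the public → Public Assembly Permit not required.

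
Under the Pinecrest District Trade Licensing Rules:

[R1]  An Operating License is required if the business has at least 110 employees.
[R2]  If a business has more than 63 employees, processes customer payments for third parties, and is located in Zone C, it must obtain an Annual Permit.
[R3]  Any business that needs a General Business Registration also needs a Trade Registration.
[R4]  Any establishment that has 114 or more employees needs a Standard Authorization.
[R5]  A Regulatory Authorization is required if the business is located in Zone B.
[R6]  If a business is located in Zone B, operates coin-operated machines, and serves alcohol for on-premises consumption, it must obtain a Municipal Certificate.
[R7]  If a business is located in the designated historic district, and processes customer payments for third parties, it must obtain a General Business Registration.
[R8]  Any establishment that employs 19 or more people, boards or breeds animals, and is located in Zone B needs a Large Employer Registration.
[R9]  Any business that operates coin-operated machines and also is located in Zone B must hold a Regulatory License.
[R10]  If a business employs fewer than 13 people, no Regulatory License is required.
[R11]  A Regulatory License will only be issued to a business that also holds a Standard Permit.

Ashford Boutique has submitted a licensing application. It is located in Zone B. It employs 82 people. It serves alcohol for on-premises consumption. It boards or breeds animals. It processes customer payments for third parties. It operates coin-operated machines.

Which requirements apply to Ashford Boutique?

Large Employer Registration, Municipal Certificate, Regulatory Authorization, Regulatory License, Standard Permit

[R1] employees 82 < 110 → Operating License not required.
[R2] employees 82 > 63; processes customer payments for third parties; is located in Zone B (not: is located in Zone C) → Annual Permit not required.
[R3] General Business Registration is not required → no effect.
[R4] employees 82 < 114 → Standard Authorization not required.
[R5] is located in Zone B → Regulatory Authorization required.
[R6] is located in Zone B; operates coin-operated machines; serves alcohol for on-premises consumption → Municipal Certificate required.
[R7] is located in Zone B (not: is located in the designated historic district); processes customer payments for third parties → General Business Registration not required.
[R8] employees 82 ≥ 19; boards or breeds animals; is located in Zone B → Large Employer Registration required.
[R9] operates coin-operated machines; is located in Zone B → Regulatory License required.
[R10] employees 82 ≥ 13 → Regulatory License exemption does not apply.
[R11] Regulatory License is required → Standard Permit also required.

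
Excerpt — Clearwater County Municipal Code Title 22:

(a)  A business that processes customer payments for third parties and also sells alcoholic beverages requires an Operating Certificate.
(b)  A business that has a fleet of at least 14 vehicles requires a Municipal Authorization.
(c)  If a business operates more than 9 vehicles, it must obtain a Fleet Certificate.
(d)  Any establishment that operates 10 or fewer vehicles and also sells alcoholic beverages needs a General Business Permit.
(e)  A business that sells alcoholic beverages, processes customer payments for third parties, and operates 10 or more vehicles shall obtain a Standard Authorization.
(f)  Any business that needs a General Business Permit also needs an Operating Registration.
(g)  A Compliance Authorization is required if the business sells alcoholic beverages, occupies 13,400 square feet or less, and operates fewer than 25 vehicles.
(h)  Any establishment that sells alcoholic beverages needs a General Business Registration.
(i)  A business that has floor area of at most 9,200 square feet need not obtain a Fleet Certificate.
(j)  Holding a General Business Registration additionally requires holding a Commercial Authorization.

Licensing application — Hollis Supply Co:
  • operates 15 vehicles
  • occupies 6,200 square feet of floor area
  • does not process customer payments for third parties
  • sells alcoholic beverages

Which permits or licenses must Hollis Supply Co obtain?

Commercial Authorization, Compliance Authorization, General Business Registration, Municipal Authorization

(a) does not process customer payments for third parties; sells alcoholic beverages → Operating Certificate not required.
(b) vehicles 15 ≥ 14 → Municipal Authorization required.
(c) vehicles 15 > 9 → Fleet Certificate required.
(d) vehicles 15 > 10; sells alcoholic beverages → General Business Permit not required.
(e) sells alcoholic beverages; does not process customer payments for third parties; vehicles 15 ≥ 10 → Standard Authorization not required.
(f) General Business Permit is not required → no effect.
(g) sells alcoholic beverages; floor area 6,200 square feet ≤ 13,400 square feet; vehicles 15 < 25 → Compliance Authorization required.
(h) sells alcoholic beverages → General Business Registration required.
(i) floor area 6,200 square feet ≤ 9,200 square feet → exempt from Fleet Certificate.
(j) General Business Registration is required → Commercial Authorization also required.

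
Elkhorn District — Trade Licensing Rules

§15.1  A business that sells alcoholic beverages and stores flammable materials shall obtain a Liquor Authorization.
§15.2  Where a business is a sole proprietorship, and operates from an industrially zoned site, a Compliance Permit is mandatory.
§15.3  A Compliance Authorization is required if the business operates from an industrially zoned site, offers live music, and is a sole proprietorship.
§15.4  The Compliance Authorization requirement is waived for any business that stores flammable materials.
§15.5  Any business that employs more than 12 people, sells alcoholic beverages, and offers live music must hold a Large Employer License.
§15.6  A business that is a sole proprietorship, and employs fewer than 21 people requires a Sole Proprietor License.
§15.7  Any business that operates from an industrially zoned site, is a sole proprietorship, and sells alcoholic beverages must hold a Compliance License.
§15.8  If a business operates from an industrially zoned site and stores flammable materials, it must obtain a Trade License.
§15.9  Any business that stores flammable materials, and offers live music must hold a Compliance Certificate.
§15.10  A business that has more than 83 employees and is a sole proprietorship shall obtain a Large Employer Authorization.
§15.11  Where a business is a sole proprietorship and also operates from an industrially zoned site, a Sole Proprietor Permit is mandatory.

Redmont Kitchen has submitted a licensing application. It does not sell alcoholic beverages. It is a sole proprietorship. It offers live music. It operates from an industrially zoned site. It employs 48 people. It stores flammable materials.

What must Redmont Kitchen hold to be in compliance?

Compliance Certificate, Compliance Permit, Sole Proprietor Permit, Trade License

§15.1 does not sell alcoholic beverages; stores flammable materials → Liquor Authorization not required.
§15.2 is a sole proprietorship; operates from an industrially zoned site → Compliance Permit required.
§15.3 operates from an industrially zoned site; offers live music; is a sole proprietorship → Compliance Authorization required.
§15.4 stores flammable materials → exempt from Compliance Authorization.
§15.5 employees 48 > 12; does not sell alcoholic beverages; offers live music → Large Employer License not required.
§15.6 is a sole proprietorship; employees 48 ≥ 21 → Sole Proprietor License not required.
§15.7 operates from an industrially zoned site; is a sole proprietorship; does not sell alcoholic beverages → Compliance License not required.
§15.8 operates from an industrially zoned site; stores flammable materials → Trade License required.
§15.9 stores flammable materials; offers live music → Compliance Certificate required.
§15.10 employees 48 ≤ 83; is a sole proprietorship → Large Employer Authorization not required.
§15.11 is a sole proprietorship; operates from an industrially zoned site → Sole Proprietor Permit required.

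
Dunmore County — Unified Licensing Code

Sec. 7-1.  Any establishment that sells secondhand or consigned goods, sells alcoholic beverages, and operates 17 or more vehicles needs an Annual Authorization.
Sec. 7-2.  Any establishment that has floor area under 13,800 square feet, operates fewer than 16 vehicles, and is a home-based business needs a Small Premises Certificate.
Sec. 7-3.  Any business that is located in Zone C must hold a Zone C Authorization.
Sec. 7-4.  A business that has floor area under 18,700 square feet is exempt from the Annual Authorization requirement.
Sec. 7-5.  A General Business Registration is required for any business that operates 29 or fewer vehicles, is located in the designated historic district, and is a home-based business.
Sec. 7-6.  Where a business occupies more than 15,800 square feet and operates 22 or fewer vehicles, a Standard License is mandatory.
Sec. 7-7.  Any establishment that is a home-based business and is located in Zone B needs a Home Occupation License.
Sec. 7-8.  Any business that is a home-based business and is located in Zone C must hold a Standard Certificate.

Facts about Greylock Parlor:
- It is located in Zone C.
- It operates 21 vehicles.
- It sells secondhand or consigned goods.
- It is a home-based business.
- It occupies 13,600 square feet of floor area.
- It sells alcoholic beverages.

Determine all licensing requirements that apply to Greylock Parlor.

Sec. 7-1. sells secondhand or consigned goods; sells alcoholic beverages; vehicles 21 ≥ 17 → Annual Authorization required.
Sec. 7-2. floor area 13,600 square feet < 13,800 square feet; vehicles 21 ≥ 16; is a home-based business → Small Premises Certificate not required.
Sec. 7-3. is located in Zone C → Zone C Authorization required.
Sec. 7-4. floor area 13,600 square feet < 18,700 square feet → exempt from Annual Authorization.
Sec. 7-5. vehicles 21 ≤ 29; is located in Zone C (not: is located in the designated historic district); is a home-based business → General Business Registration not required.
Sec. 7-6. floor area 13,600 square feet ≤ 15,800 square feet; vehicles 21 ≤ 22 → Standard License not required.
Sec. 7-7. is a home-based business; is located in Zone C (not: is located in Zone B) → Home Occupation License not required.
Sec. 7-8. is a home-based business; is located in Zone C → Standard Certificate required.

Standard Certificate, Zone C Authorization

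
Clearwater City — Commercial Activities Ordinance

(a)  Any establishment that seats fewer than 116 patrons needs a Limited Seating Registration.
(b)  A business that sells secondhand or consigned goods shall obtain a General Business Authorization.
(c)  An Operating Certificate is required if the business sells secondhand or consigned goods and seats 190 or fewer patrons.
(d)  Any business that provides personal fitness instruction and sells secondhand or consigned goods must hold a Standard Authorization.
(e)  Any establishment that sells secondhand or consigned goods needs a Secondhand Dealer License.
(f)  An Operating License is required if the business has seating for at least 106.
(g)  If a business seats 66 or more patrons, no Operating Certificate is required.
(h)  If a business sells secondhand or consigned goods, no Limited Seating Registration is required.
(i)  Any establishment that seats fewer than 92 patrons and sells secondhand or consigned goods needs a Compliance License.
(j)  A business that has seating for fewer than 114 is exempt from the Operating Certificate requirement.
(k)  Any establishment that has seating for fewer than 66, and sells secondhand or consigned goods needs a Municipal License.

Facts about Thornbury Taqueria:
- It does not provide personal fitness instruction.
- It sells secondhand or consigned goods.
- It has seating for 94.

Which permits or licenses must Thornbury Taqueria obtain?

General Business Authorization, Secondhand Dealer License

(a) seating 94 < 116 → Limited Seating Registration required.
(b) sells secondhand or consigned goods → General Business Authorization required.
(c) sells secondhand or consigned goods; seating 94 ≤ 190 → Operating Certificate required.
(d) does not provide personal fitness instruction; sells secondhand or consigned goods → Standard Authorization not required.
(e) sells secondhand or consigned goods → Secondhand Dealer License required.
(f) seating 94 < 106 → Operating License not required.
(g) seating 94 ≥ 66 → exempt from Operating Certificate.
(h) sells secondhand or consigned goods → exempt from Limited Seating Registration.
(i) seating 94 ≥ 92; sells secondhand or consigned goods → Compliance License not required.
(j) seating 94 < 114 → exempt from Operating Certificate.
(k) seating 94 ≥ 66; sells secondhand or consigned goods → Municipal License not required.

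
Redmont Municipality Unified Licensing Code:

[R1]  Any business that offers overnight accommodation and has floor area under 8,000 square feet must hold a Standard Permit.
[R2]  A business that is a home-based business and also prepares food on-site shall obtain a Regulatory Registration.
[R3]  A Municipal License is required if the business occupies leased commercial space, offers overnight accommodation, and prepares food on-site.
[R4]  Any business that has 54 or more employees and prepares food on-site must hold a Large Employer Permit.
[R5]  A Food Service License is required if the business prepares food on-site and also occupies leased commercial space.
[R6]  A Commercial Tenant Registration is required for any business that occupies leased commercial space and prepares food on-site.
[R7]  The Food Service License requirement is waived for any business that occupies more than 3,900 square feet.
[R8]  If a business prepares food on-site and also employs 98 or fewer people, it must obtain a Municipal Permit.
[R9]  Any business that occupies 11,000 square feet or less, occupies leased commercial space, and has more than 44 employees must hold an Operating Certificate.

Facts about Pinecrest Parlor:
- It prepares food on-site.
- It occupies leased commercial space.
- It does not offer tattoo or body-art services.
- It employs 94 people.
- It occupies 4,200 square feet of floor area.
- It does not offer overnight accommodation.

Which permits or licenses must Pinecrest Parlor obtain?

Commercial Tenant Registration, Large Employer Permit, Municipal Permit, Operating Certificate

[R1] does not offer overnight accommodation; floor area 4,200 square feet < 8,000 square feet → Standard Permit not required.
[R2] occupies leased commercial space (not: is a home-based business); prepares food on-site → Regulatory Registration not required.
[R3] occupies leased commercial space; does not offer overnight accommodation; prepares food on-site → Municipal License not required.
[R4] employees 94 ≥ 54; prepares food on-site → Large Employer Permit required.
[R5] prepares food on-site; occupies leased commercial space → Food Service License required.
[R6] occupies leased commercial space; prepares food on-site → Commercial Tenant Registration required.
[R7] floor area 4,200 square feet > 3,900 square feet → exempt from Food Service License.
[R8] prepares food on-site; employees 94 ≤ 98 → Municipal Permit required.
[R9] floor area 4,200 square feet ≤ 11,000 square feet; occupies leased commercial space; employees 94 > 44 → Operating Certificate required.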